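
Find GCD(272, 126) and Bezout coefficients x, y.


Tabular extended Euclidean (each row: r = 272*s + 126*t):
r=272, s=1, t=0
r=126, s=0, t=1
q=2: r=20, s=1, t=-2   [272*(1) + 126*(-2) = 20]
q=6: r=6, s=-6, t=13   [272*(-6) + 126*(13) = 6]
q=3: r=2, s=19, t=-41   [272*(19) + 126*(-41) = 2]
q=3: r=0, s=-63, t=136   [272*(-63) + 126*(136) = 0]
GCD = 2; from the row with r=2: x=19, y=-41
Check: 272*(19) + 126*(-41) = 5168 - 5166 = 2

GCD = 2, x = 19, y = -41


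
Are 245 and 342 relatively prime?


Euclidean algorithm:
342 = 1 * 245 + 97
245 = 2 * 97 + 51
97 = 1 * 51 + 46
51 = 1 * 46 + 5
46 = 9 * 5 + 1
5 = 5 * 1 + 0
GCD(245, 342) = 1

Yes, coprime (GCD = 1)


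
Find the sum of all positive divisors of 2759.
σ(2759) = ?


Divisors of 2759: 1, 31, 89, 2759
Sum = 1 + 31 + 89 + 2759 = 2880

σ(2759) = 2880


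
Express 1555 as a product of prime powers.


1555 / 5 = 311
311 / 311 = 1
1555 = 5 × 311


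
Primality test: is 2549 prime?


Check divisors up to sqrt(2549) = 50.4876
No divisors found.
2549 is prime.

Yes, 2549 is prime


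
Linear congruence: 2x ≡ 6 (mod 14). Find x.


GCD(2, 14) = 2 divides 6
Divide: 1x ≡ 3 (mod 7)
x ≡ 3 (mod 7)


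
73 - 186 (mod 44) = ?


73 - 186 = -113
-113 mod 44 = 19


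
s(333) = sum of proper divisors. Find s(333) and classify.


Proper divisors: 1, 3, 9, 37, 111
Sum = 1 + 3 + 9 + 37 + 111 = 161
161 < 333 → deficient

s(333) = 161 (deficient)


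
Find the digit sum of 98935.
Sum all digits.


9 + 8 + 9 + 3 + 5 = 34


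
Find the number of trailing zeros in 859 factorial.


floor(859/5) = 171
floor(859/25) = 34
floor(859/125) = 6
floor(859/625) = 1
Total = 212

212 trailing zeros


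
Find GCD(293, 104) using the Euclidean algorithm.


293 = 2 * 104 + 85
104 = 1 * 85 + 19
85 = 4 * 19 + 9
19 = 2 * 9 + 1
9 = 9 * 1 + 0
GCD = 1


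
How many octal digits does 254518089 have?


254518089 in base 8 = 1712721511
Number of digits = 10

10 digits (base 8)


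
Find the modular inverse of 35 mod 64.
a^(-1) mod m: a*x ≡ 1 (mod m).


Use the extended Euclidean algorithm on (64, 35); each row r = 64*s + 35*t:
r=64, s=1, t=0
r=35, s=0, t=1
q=1: r=29, s=1, t=-1   [64*(1) + 35*(-1) = 29]
q=1: r=6, s=-1, t=2   [64*(-1) + 35*(2) = 6]
q=4: r=5, s=5, t=-9   [64*(5) + 35*(-9) = 5]
q=1: r=1, s=-6, t=11   [64*(-6) + 35*(11) = 1]
q=5: r=0, s=35, t=-64   [64*(35) + 35*(-64) = 0]
GCD = 1 with t = 11, so 35*(11) ≡ 1 (mod 64)
Inverse = 11 mod 64 = 11
Check: 35 * 11 = 385 ≡ 1 (mod 64)

35^(-1) ≡ 11 (mod 64)


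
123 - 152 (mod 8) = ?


123 - 152 = -29
-29 mod 8 = 3


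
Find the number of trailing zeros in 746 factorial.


floor(746/5) = 149
floor(746/25) = 29
floor(746/125) = 5
floor(746/625) = 1
Total = 184

184 trailing zeros


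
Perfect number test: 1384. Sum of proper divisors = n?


Proper divisors of 1384: 1, 2, 4, 8, 173, 346, 692
Sum = 1 + 2 + 4 + 8 + 173 + 346 + 692 = 1226

No, 1384 is not perfect (1226 ≠ 1384)


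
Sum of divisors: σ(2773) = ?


Divisors of 2773: 1, 47, 59, 2773
Sum = 1 + 47 + 59 + 2773 = 2880

σ(2773) = 2880


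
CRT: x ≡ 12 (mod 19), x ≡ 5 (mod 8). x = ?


M = 19*8 = 152
M1 = M/19 = 8, M2 = M/8 = 19
M1^(-1) mod 19 = 12, M2^(-1) mod 8 = 3
x = 12*8*12 + 5*19*3 = 1437
1437 mod 152 = 69
Check: 69 mod 19 = 12 ✓, 69 mod 8 = 5 ✓

x ≡ 69 (mod 152)


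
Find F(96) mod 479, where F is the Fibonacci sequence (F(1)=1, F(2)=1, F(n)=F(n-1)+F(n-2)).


F(k) mod 479 for k=1..96:
1, 1, 2, 3, 5, 8, 13, 21, 34, 55, 89, 144, 233, 377, 131, 29, 160, 189, 349, 59, 408, 467, 396, 384, 301, 206, 28, 234, 262, 17, 279, 296, 96, 392, 9, 401, 410, 332, 263, 116, 379, 16, 395, 411, 327, 259, 107, 366, 473, 360, 354, 235, 110, 345, 455, 321, 297, 139, 436, 96, 53, 149, 202, 351, 74, 425, 20, 445, 465, 431, 417, 369, 307, 197, 25, 222, 247, 469, 237, 227, 464, 212, 197, 409, 127, 57, 184, 241, 425, 187, 133, 320, 453, 294, 268, 83
F(96) mod 479 = 83


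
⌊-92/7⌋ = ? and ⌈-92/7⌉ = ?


-92/7 = -13.1429
floor = -14
ceil = -13

floor = -14, ceil = -13


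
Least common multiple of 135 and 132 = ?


GCD(135, 132) = 3
LCM = 135*132/3 = 17820/3 = 5940

LCM = 5940


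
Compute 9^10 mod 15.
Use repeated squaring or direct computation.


9^1 mod 15 = 9
9^2 mod 15 = 6
9^3 mod 15 = 9
9^4 mod 15 = 6
9^5 mod 15 = 9
9^6 mod 15 = 6
9^7 mod 15 = 9
9^8 mod 15 = 6
9^9 mod 15 = 9
9^10 mod 15 = 6


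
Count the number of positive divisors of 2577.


2577 = 3^1 × 859^1
d(2577) = (1+1) × (1+1) = 4

4 divisors


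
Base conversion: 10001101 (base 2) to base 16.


10001101 (base 2) = 141 (decimal)
141 (decimal) = 8D (base 16)


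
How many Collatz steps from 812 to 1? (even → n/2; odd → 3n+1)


812 → 406 → 203 → 610 → 305 → 916 → 458 → 229 → 688 → 344 → 172 → 86 → 43 → 130 → 65 → 196 → 98 → 49 → 148 → 74 → 37 → 112 → 56 → 28 → 14 → 7 → 22 → 11 → 34 → 17 → 52 → 26 → 13 → 40 → 20 → 10 → 5 → 16 → 8 → 4 → 2 → 1
Total steps = 41

41 steps


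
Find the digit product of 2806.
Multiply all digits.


2 × 8 × 0 × 6 = 0


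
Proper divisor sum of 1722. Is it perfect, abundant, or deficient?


Proper divisors: 1, 2, 3, 6, 7, 14, 21, 41, 42, 82, 123, 246, 287, 574, 861
Sum = 1 + 2 + 3 + 6 + 7 + 14 + 21 + 41 + 42 + 82 + 123 + 246 + 287 + 574 + 861 = 2310
2310 > 1722 → abundant

s(1722) = 2310 (abundant)


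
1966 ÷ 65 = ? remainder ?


1966 = 65 * 30 + 16
Check: 1950 + 16 = 1966

q = 30, r = 16


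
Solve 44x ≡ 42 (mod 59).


GCD(44, 59) = 1, unique solution
a^(-1) mod 59 = 55
x = 55 * 42 mod 59 = 9

x ≡ 9 (mod 59)


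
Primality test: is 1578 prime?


1578 / 2 = 789 (exact division)
1578 is NOT prime.

No, 1578 is not prime


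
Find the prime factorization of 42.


42 / 2 = 21
21 / 3 = 7
7 / 7 = 1
42 = 2 × 3 × 7


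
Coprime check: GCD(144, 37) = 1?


Euclidean algorithm:
144 = 3 * 37 + 33
37 = 1 * 33 + 4
33 = 8 * 4 + 1
4 = 4 * 1 + 0
GCD(144, 37) = 1

Yes, coprime (GCD = 1)


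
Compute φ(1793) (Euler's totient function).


1793 = 11 × 163
Prime factors: 11, 163
φ(1793) = 1793 × (1-1/11) × (1-1/163)
= 1793 × 10/11 × 162/163 = 1620

φ(1793) = 1620


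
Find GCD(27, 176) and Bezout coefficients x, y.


Tabular extended Euclidean (each row: r = 27*s + 176*t):
r=27, s=1, t=0
r=176, s=0, t=1
q=0: r=27, s=1, t=0   [27*(1) + 176*(0) = 27]
q=6: r=14, s=-6, t=1   [27*(-6) + 176*(1) = 14]
q=1: r=13, s=7, t=-1   [27*(7) + 176*(-1) = 13]
q=1: r=1, s=-13, t=2   [27*(-13) + 176*(2) = 1]
q=13: r=0, s=176, t=-27   [27*(176) + 176*(-27) = 0]
GCD = 1; from the row with r=1: x=-13, y=2
Check: 27*(-13) + 176*(2) = -351 + 352 = 1

GCD = 1, x = -13, y = 2


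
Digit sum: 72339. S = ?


7 + 2 + 3 + 3 + 9 = 24


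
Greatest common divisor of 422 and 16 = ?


422 = 26 * 16 + 6
16 = 2 * 6 + 4
6 = 1 * 4 + 2
4 = 2 * 2 + 0
GCD = 2


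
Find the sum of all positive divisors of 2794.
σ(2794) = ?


Divisors of 2794: 1, 2, 11, 22, 127, 254, 1397, 2794
Sum = 1 + 2 + 11 + 22 + 127 + 254 + 1397 + 2794 = 4608

σ(2794) = 4608


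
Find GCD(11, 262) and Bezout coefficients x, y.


Tabular extended Euclidean (each row: r = 11*s + 262*t):
r=11, s=1, t=0
r=262, s=0, t=1
q=0: r=11, s=1, t=0   [11*(1) + 262*(0) = 11]
q=23: r=9, s=-23, t=1   [11*(-23) + 262*(1) = 9]
q=1: r=2, s=24, t=-1   [11*(24) + 262*(-1) = 2]
q=4: r=1, s=-119, t=5   [11*(-119) + 262*(5) = 1]
q=2: r=0, s=262, t=-11   [11*(262) + 262*(-11) = 0]
GCD = 1; from the row with r=1: x=-119, y=5
Check: 11*(-119) + 262*(5) = -1309 + 1310 = 1

GCD = 1, x = -119, y = 5


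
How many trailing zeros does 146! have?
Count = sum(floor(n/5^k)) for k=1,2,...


floor(146/5) = 29
floor(146/25) = 5
floor(146/125) = 1
Total = 35

35 trailing zeros


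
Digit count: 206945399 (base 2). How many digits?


206945399 in base 2 = 1100010101011011110001110111
Number of digits = 28

28 digits (base 2)


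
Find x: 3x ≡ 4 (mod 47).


GCD(3, 47) = 1, unique solution
a^(-1) mod 47 = 16
x = 16 * 4 mod 47 = 17

x ≡ 17 (mod 47)


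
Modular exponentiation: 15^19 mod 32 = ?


15^1 mod 32 = 15
15^2 mod 32 = 1
15^3 mod 32 = 15
15^4 mod 32 = 1
15^5 mod 32 = 15
15^6 mod 32 = 1
15^7 mod 32 = 15
15^8 mod 32 = 1
15^9 mod 32 = 15
15^10 mod 32 = 1
15^11 mod 32 = 15
15^12 mod 32 = 1
15^13 mod 32 = 15
15^14 mod 32 = 1
15^15 mod 32 = 15
15^16 mod 32 = 1
15^17 mod 32 = 15
15^18 mod 32 = 1
15^19 mod 32 = 15


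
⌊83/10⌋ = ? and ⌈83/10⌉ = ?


83/10 = 8.3000
floor = 8
ceil = 9

floor = 8, ceil = 9


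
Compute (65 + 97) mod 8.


65 + 97 = 162
162 mod 8 = 2


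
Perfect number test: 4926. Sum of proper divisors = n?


Proper divisors of 4926: 1, 2, 3, 6, 821, 1642, 2463
Sum = 1 + 2 + 3 + 6 + 821 + 1642 + 2463 = 4938

No, 4926 is not perfect (4938 ≠ 4926)


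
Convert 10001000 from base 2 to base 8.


10001000 (base 2) = 136 (decimal)
136 (decimal) = 210 (base 8)


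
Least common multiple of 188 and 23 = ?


GCD(188, 23) = 1
LCM = 188*23/1 = 4324/1 = 4324

LCM = 4324


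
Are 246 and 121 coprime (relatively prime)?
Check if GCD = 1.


Euclidean algorithm:
246 = 2 * 121 + 4
121 = 30 * 4 + 1
4 = 4 * 1 + 0
GCD(246, 121) = 1

Yes, coprime (GCD = 1)


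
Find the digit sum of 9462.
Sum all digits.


9 + 4 + 6 + 2 = 21


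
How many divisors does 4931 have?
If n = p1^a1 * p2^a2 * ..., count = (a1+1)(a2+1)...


4931 = 4931^1
d(4931) = (1+1) = 2

2 divisors


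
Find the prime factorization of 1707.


1707 / 3 = 569
569 / 569 = 1
1707 = 3 × 569


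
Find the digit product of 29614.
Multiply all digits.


2 × 9 × 6 × 1 × 4 = 432


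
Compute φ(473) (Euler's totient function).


473 = 11 × 43
Prime factors: 11, 43
φ(473) = 473 × (1-1/11) × (1-1/43)
= 473 × 10/11 × 42/43 = 420

φ(473) = 420


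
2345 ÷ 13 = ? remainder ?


2345 = 13 * 180 + 5
Check: 2340 + 5 = 2345

q = 180, r = 5


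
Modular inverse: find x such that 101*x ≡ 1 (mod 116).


Use the extended Euclidean algorithm on (116, 101); each row r = 116*s + 101*t:
r=116, s=1, t=0
r=101, s=0, t=1
q=1: r=15, s=1, t=-1   [116*(1) + 101*(-1) = 15]
q=6: r=11, s=-6, t=7   [116*(-6) + 101*(7) = 11]
q=1: r=4, s=7, t=-8   [116*(7) + 101*(-8) = 4]
q=2: r=3, s=-20, t=23   [116*(-20) + 101*(23) = 3]
q=1: r=1, s=27, t=-31   [116*(27) + 101*(-31) = 1]
q=3: r=0, s=-101, t=116   [116*(-101) + 101*(116) = 0]
GCD = 1 with t = -31, so 101*(-31) ≡ 1 (mod 116)
Inverse = -31 mod 116 = 85
Check: 101 * 85 = 8585 ≡ 1 (mod 116)

101^(-1) ≡ 85 (mod 116)


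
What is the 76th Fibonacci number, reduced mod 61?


F(k) mod 61 for k=1..76:
1, 1, 2, 3, 5, 8, 13, 21, 34, 55, 28, 22, 50, 11, 0, 11, 11, 22, 33, 55, 27, 21, 48, 8, 56, 3, 59, 1, 60, 0, 60, 60, 59, 58, 56, 53, 48, 40, 27, 6, 33, 39, 11, 50, 0, 50, 50, 39, 28, 6, 34, 40, 13, 53, 5, 58, 2, 60, 1, 0, 1, 1, 2, 3, 5, 8, 13, 21, 34, 55, 28, 22, 50, 11, 0, 11
F(76) mod 61 = 11


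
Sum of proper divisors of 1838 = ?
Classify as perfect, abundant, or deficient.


Proper divisors: 1, 2, 919
Sum = 1 + 2 + 919 = 922
922 < 1838 → deficient

s(1838) = 922 (deficient)


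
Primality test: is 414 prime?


414 / 2 = 207 (exact division)
414 is NOT prime.

No, 414 is not prime


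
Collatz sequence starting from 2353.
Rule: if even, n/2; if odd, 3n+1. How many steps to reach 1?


2353 → 7060 → 3530 → 1765 → 5296 → 2648 → 1324 → 662 → 331 → 994 → 497 → 1492 → 746 → 373 → 1120 → 560 → 280 → 140 → 70 → 35 → 106 → 53 → 160 → 80 → 40 → 20 → 10 → 5 → 16 → 8 → 4 → 2 → 1
Total steps = 32

32 steps


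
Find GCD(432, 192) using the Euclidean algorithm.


432 = 2 * 192 + 48
192 = 4 * 48 + 0
GCD = 48


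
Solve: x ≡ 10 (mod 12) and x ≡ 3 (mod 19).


M = 12*19 = 228
M1 = M/12 = 19, M2 = M/19 = 12
M1^(-1) mod 12 = 7, M2^(-1) mod 19 = 8
x = 10*19*7 + 3*12*8 = 1618
1618 mod 228 = 22
Check: 22 mod 12 = 10 ✓, 22 mod 19 = 3 ✓

x ≡ 22 (mod 228)


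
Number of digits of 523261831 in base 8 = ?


523261831 in base 8 = 3714053607
Number of digits = 10

10 digits (base 8)


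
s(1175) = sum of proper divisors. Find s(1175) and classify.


Proper divisors: 1, 5, 25, 47, 235
Sum = 1 + 5 + 25 + 47 + 235 = 313
313 < 1175 → deficient

s(1175) = 313 (deficient)


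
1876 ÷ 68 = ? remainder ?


1876 = 68 * 27 + 40
Check: 1836 + 40 = 1876

q = 27, r = 40


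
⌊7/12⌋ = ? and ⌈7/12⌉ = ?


7/12 = 0.5833
floor = 0
ceil = 1

floor = 0, ceil = 1


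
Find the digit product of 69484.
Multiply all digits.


6 × 9 × 4 × 8 × 4 = 6912


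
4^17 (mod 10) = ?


4^1 mod 10 = 4
4^2 mod 10 = 6
4^3 mod 10 = 4
4^4 mod 10 = 6
4^5 mod 10 = 4
4^6 mod 10 = 6
4^7 mod 10 = 4
4^8 mod 10 = 6
4^9 mod 10 = 4
4^10 mod 10 = 6
4^11 mod 10 = 4
4^12 mod 10 = 6
4^13 mod 10 = 4
4^14 mod 10 = 6
4^15 mod 10 = 4
4^16 mod 10 = 6
4^17 mod 10 = 4


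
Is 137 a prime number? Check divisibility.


Check divisors up to sqrt(137) = 11.7047
No divisors found.
137 is prime.

Yes, 137 is prime


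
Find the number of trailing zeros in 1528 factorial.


floor(1528/5) = 305
floor(1528/25) = 61
floor(1528/125) = 12
floor(1528/625) = 2
Total = 380

380 trailing zeros


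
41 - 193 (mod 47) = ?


41 - 193 = -152
-152 mod 47 = 36


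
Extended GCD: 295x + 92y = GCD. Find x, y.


Tabular extended Euclidean (each row: r = 295*s + 92*t):
r=295, s=1, t=0
r=92, s=0, t=1
q=3: r=19, s=1, t=-3   [295*(1) + 92*(-3) = 19]
q=4: r=16, s=-4, t=13   [295*(-4) + 92*(13) = 16]
q=1: r=3, s=5, t=-16   [295*(5) + 92*(-16) = 3]
q=5: r=1, s=-29, t=93   [295*(-29) + 92*(93) = 1]
q=3: r=0, s=92, t=-295   [295*(92) + 92*(-295) = 0]
GCD = 1; from the row with r=1: x=-29, y=93
Check: 295*(-29) + 92*(93) = -8555 + 8556 = 1

GCD = 1, x = -29, y = 93


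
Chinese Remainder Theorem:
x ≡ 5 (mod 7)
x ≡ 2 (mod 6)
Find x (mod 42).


M = 7*6 = 42
M1 = M/7 = 6, M2 = M/6 = 7
M1^(-1) mod 7 = 6, M2^(-1) mod 6 = 1
x = 5*6*6 + 2*7*1 = 194
194 mod 42 = 26
Check: 26 mod 7 = 5 ✓, 26 mod 6 = 2 ✓

x ≡ 26 (mod 42)


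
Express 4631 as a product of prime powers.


4631 / 11 = 421
421 / 421 = 1
4631 = 11 × 421


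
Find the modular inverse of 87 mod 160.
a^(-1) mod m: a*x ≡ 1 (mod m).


Use the extended Euclidean algorithm on (160, 87); each row r = 160*s + 87*t:
r=160, s=1, t=0
r=87, s=0, t=1
q=1: r=73, s=1, t=-1   [160*(1) + 87*(-1) = 73]
q=1: r=14, s=-1, t=2   [160*(-1) + 87*(2) = 14]
q=5: r=3, s=6, t=-11   [160*(6) + 87*(-11) = 3]
q=4: r=2, s=-25, t=46   [160*(-25) + 87*(46) = 2]
q=1: r=1, s=31, t=-57   [160*(31) + 87*(-57) = 1]
q=2: r=0, s=-87, t=160   [160*(-87) + 87*(160) = 0]
GCD = 1 with t = -57, so 87*(-57) ≡ 1 (mod 160)
Inverse = -57 mod 160 = 103
Check: 87 * 103 = 8961 ≡ 1 (mod 160)

87^(-1) ≡ 103 (mod 160)


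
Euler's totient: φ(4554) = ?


4554 = 2 × 3^2 × 11 × 23
Prime factors: 2, 3, 11, 23
φ(4554) = 4554 × (1-1/2) × (1-1/3) × (1-1/11) × (1-1/23)
= 4554 × 1/2 × 2/3 × 10/11 × 22/23 = 1320

φ(4554) = 1320


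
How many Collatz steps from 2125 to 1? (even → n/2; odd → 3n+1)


2125 → 6376 → 3188 → 1594 → 797 → 2392 → 1196 → 598 → 299 → 898 → 449 → 1348 → 674 → 337 → 1012 → 506 → 253 → 760 → 380 → 190 → 95 → 286 → 143 → 430 → 215 → 646 → 323 → 970 → 485 → 1456 → 728 → 364 → 182 → 91 → 274 → 137 → 412 → 206 → 103 → 310 → 155 → 466 → 233 → 700 → 350 → 175 → 526 → 263 → 790 → 395 → 1186 → 593 → 1780 → 890 → 445 → 1336 → 668 → 334 → 167 → 502 → 251 → 754 → 377 → 1132 → 566 → 283 → 850 → 425 → 1276 → 638 → 319 → 958 → 479 → 1438 → 719 → 2158 → 1079 → 3238 → 1619 → 4858 → 2429 → 7288 → 3644 → 1822 → 911 → 2734 → 1367 → 4102 → 2051 → 6154 → 3077 → 9232 → 4616 → 2308 → 1154 → 577 → 1732 → 866 → 433 → 1300 → 650 → 325 → 976 → 488 → 244 → 122 → 61 → 184 → 92 → 46 → 23 → 70 → 35 → 106 → 53 → 160 → 80 → 40 → 20 → 10 → 5 → 16 → 8 → 4 → 2 → 1
Total steps = 125

125 steps


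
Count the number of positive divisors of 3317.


3317 = 31^1 × 107^1
d(3317) = (1+1) × (1+1) = 4

4 divisors


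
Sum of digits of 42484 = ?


4 + 2 + 4 + 8 + 4 = 22


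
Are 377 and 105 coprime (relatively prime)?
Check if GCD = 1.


Euclidean algorithm:
377 = 3 * 105 + 62
105 = 1 * 62 + 43
62 = 1 * 43 + 19
43 = 2 * 19 + 5
19 = 3 * 5 + 4
5 = 1 * 4 + 1
4 = 4 * 1 + 0
GCD(377, 105) = 1

Yes, coprime (GCD = 1)


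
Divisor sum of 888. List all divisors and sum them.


Divisors of 888: 1, 2, 3, 4, 6, 8, 12, 24, 37, 74, 111, 148, 222, 296, 444, 888
Sum = 1 + 2 + 3 + 4 + 6 + 8 + 12 + 24 + 37 + 74 + 111 + 148 + 222 + 296 + 444 + 888 = 2280

σ(888) = 2280


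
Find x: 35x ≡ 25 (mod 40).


GCD(35, 40) = 5 divides 25
Divide: 7x ≡ 5 (mod 8)
x ≡ 3 (mod 8)


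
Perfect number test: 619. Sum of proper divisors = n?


Proper divisors of 619: 1
Sum = 1 = 1

No, 619 is not perfect (1 ≠ 619)


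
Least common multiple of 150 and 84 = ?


GCD(150, 84) = 6
LCM = 150*84/6 = 12600/6 = 2100

LCM = 2100


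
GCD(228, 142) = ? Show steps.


228 = 1 * 142 + 86
142 = 1 * 86 + 56
86 = 1 * 56 + 30
56 = 1 * 30 + 26
30 = 1 * 26 + 4
26 = 6 * 4 + 2
4 = 2 * 2 + 0
GCD = 2


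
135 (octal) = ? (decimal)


135 (base 8) = 93 (decimal)
93 (decimal) = 93 (base 10)


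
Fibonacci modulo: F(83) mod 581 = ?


F(k) mod 581 for k=1..83:
1, 1, 2, 3, 5, 8, 13, 21, 34, 55, 89, 144, 233, 377, 29, 406, 435, 260, 114, 374, 488, 281, 188, 469, 76, 545, 40, 4, 44, 48, 92, 140, 232, 372, 23, 395, 418, 232, 69, 301, 370, 90, 460, 550, 429, 398, 246, 63, 309, 372, 100, 472, 572, 463, 454, 336, 209, 545, 173, 137, 310, 447, 176, 42, 218, 260, 478, 157, 54, 211, 265, 476, 160, 55, 215, 270, 485, 174, 78, 252, 330, 1, 331
F(83) mod 581 = 331


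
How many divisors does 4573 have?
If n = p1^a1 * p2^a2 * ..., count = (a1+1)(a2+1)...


4573 = 17^1 × 269^1
d(4573) = (1+1) × (1+1) = 4

4 divisors


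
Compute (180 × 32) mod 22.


180 × 32 = 5760
5760 mod 22 = 18


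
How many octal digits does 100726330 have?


100726330 in base 8 = 600173072
Number of digits = 9

9 digits (base 8)


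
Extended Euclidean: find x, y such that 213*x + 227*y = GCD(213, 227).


Tabular extended Euclidean (each row: r = 213*s + 227*t):
r=213, s=1, t=0
r=227, s=0, t=1
q=0: r=213, s=1, t=0   [213*(1) + 227*(0) = 213]
q=1: r=14, s=-1, t=1   [213*(-1) + 227*(1) = 14]
q=15: r=3, s=16, t=-15   [213*(16) + 227*(-15) = 3]
q=4: r=2, s=-65, t=61   [213*(-65) + 227*(61) = 2]
q=1: r=1, s=81, t=-76   [213*(81) + 227*(-76) = 1]
q=2: r=0, s=-227, t=213   [213*(-227) + 227*(213) = 0]
GCD = 1; from the row with r=1: x=81, y=-76
Check: 213*(81) + 227*(-76) = 17253 - 17252 = 1

GCD = 1, x = 81, y = -76


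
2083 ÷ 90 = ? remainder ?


2083 = 90 * 23 + 13
Check: 2070 + 13 = 2083

q = 23, r = 13


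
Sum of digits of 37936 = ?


3 + 7 + 9 + 3 + 6 = 28


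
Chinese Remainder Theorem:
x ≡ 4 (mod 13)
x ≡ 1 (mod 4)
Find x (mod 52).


M = 13*4 = 52
M1 = M/13 = 4, M2 = M/4 = 13
M1^(-1) mod 13 = 10, M2^(-1) mod 4 = 1
x = 4*4*10 + 1*13*1 = 173
173 mod 52 = 17
Check: 17 mod 13 = 4 ✓, 17 mod 4 = 1 ✓

x ≡ 17 (mod 52)


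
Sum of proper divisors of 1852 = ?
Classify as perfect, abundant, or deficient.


Proper divisors: 1, 2, 4, 463, 926
Sum = 1 + 2 + 4 + 463 + 926 = 1396
1396 < 1852 → deficient

s(1852) = 1396 (deficient)


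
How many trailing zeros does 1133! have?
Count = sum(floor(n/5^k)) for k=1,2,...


floor(1133/5) = 226
floor(1133/25) = 45
floor(1133/125) = 9
floor(1133/625) = 1
Total = 281

281 trailing zeros


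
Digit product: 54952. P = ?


5 × 4 × 9 × 5 × 2 = 1800


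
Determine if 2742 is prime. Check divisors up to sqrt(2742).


2742 / 2 = 1371 (exact division)
2742 is NOT prime.

No, 2742 is not prime


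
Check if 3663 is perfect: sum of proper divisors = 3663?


Proper divisors of 3663: 1, 3, 9, 11, 33, 37, 99, 111, 333, 407, 1221
Sum = 1 + 3 + 9 + 11 + 33 + 37 + 99 + 111 + 333 + 407 + 1221 = 2265

No, 3663 is not perfect (2265 ≠ 3663)


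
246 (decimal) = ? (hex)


246 (base 10) = 246 (decimal)
246 (decimal) = F6 (base 16)


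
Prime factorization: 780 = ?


780 / 2 = 390
390 / 2 = 195
195 / 3 = 65
65 / 5 = 13
13 / 13 = 1
780 = 2^2 × 3 × 5 × 13


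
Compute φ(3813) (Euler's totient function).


3813 = 3 × 31 × 41
Prime factors: 3, 31, 41
φ(3813) = 3813 × (1-1/3) × (1-1/31) × (1-1/41)
= 3813 × 2/3 × 30/31 × 40/41 = 2400

φ(3813) = 2400


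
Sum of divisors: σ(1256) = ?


Divisors of 1256: 1, 2, 4, 8, 157, 314, 628, 1256
Sum = 1 + 2 + 4 + 8 + 157 + 314 + 628 + 1256 = 2370

σ(1256) = 2370


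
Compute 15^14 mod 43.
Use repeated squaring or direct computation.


15^1 mod 43 = 15
15^2 mod 43 = 10
15^3 mod 43 = 21
15^4 mod 43 = 14
15^5 mod 43 = 38
15^6 mod 43 = 11
15^7 mod 43 = 36
15^8 mod 43 = 24
15^9 mod 43 = 16
15^10 mod 43 = 25
15^11 mod 43 = 31
15^12 mod 43 = 35
15^13 mod 43 = 9
15^14 mod 43 = 6


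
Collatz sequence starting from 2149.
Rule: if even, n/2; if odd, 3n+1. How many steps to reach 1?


2149 → 6448 → 3224 → 1612 → 806 → 403 → 1210 → 605 → 1816 → 908 → 454 → 227 → 682 → 341 → 1024 → 512 → 256 → 128 → 64 → 32 → 16 → 8 → 4 → 2 → 1
Total steps = 24

24 steps


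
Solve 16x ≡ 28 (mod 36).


GCD(16, 36) = 4 divides 28
Divide: 4x ≡ 7 (mod 9)
x ≡ 4 (mod 9)


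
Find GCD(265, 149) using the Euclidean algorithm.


265 = 1 * 149 + 116
149 = 1 * 116 + 33
116 = 3 * 33 + 17
33 = 1 * 17 + 16
17 = 1 * 16 + 1
16 = 16 * 1 + 0
GCD = 1


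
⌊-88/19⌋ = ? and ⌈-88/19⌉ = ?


-88/19 = -4.6316
floor = -5
ceil = -4

floor = -5, ceil = -4


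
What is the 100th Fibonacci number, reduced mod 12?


F(k) mod 12 for k=1..100:
1, 1, 2, 3, 5, 8, 1, 9, 10, 7, 5, 0, 5, 5, 10, 3, 1, 4, 5, 9, 2, 11, 1, 0, 1, 1, 2, 3, 5, 8, 1, 9, 10, 7, 5, 0, 5, 5, 10, 3, 1, 4, 5, 9, 2, 11, 1, 0, 1, 1, 2, 3, 5, 8, 1, 9, 10, 7, 5, 0, 5, 5, 10, 3, 1, 4, 5, 9, 2, 11, 1, 0, 1, 1, 2, 3, 5, 8, 1, 9, 10, 7, 5, 0, 5, 5, 10, 3, 1, 4, 5, 9, 2, 11, 1, 0, 1, 1, 2, 3
F(100) mod 12 = 3


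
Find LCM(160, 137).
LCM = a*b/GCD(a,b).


GCD(160, 137) = 1
LCM = 160*137/1 = 21920/1 = 21920

LCM = 21920


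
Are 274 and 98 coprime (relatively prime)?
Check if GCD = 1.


Euclidean algorithm:
274 = 2 * 98 + 78
98 = 1 * 78 + 20
78 = 3 * 20 + 18
20 = 1 * 18 + 2
18 = 9 * 2 + 0
GCD(274, 98) = 2

No, not coprime (GCD = 2)


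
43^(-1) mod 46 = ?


Use the extended Euclidean algorithm on (46, 43); each row r = 46*s + 43*t:
r=46, s=1, t=0
r=43, s=0, t=1
q=1: r=3, s=1, t=-1   [46*(1) + 43*(-1) = 3]
q=14: r=1, s=-14, t=15   [46*(-14) + 43*(15) = 1]
q=3: r=0, s=43, t=-46   [46*(43) + 43*(-46) = 0]
GCD = 1 with t = 15, so 43*(15) ≡ 1 (mod 46)
Inverse = 15 mod 46 = 15
Check: 43 * 15 = 645 ≡ 1 (mod 46)

43^(-1) ≡ 15 (mod 46)


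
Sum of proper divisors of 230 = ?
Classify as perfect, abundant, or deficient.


Proper divisors: 1, 2, 5, 10, 23, 46, 115
Sum = 1 + 2 + 5 + 10 + 23 + 46 + 115 = 202
202 < 230 → deficient

s(230) = 202 (deficient)


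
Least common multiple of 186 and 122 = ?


GCD(186, 122) = 2
LCM = 186*122/2 = 22692/2 = 11346

LCM = 11346


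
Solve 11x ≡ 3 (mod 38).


GCD(11, 38) = 1, unique solution
a^(-1) mod 38 = 7
x = 7 * 3 mod 38 = 21

x ≡ 21 (mod 38)


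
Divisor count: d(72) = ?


72 = 2^3 × 3^2
d(72) = (3+1) × (2+1) = 12

12 divisors


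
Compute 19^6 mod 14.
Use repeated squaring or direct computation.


19^1 mod 14 = 5
19^2 mod 14 = 11
19^3 mod 14 = 13
19^4 mod 14 = 9
19^5 mod 14 = 3
19^6 mod 14 = 1


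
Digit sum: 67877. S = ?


6 + 7 + 8 + 7 + 7 = 35


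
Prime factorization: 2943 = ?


2943 / 3 = 981
981 / 3 = 327
327 / 3 = 109
109 / 109 = 1
2943 = 3^3 × 109


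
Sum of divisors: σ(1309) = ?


Divisors of 1309: 1, 7, 11, 17, 77, 119, 187, 1309
Sum = 1 + 7 + 11 + 17 + 77 + 119 + 187 + 1309 = 1728

σ(1309) = 1728


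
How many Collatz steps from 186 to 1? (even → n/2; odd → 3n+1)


186 → 93 → 280 → 140 → 70 → 35 → 106 → 53 → 160 → 80 → 40 → 20 → 10 → 5 → 16 → 8 → 4 → 2 → 1
Total steps = 18

18 steps


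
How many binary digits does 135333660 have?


135333660 in base 2 = 1000000100010000011100011100
Number of digits = 28

28 digits (base 2)


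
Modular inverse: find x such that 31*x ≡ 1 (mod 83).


Use the extended Euclidean algorithm on (83, 31); each row r = 83*s + 31*t:
r=83, s=1, t=0
r=31, s=0, t=1
q=2: r=21, s=1, t=-2   [83*(1) + 31*(-2) = 21]
q=1: r=10, s=-1, t=3   [83*(-1) + 31*(3) = 10]
q=2: r=1, s=3, t=-8   [83*(3) + 31*(-8) = 1]
q=10: r=0, s=-31, t=83   [83*(-31) + 31*(83) = 0]
GCD = 1 with t = -8, so 31*(-8) ≡ 1 (mod 83)
Inverse = -8 mod 83 = 75
Check: 31 * 75 = 2325 ≡ 1 (mod 83)

31^(-1) ≡ 75 (mod 83)


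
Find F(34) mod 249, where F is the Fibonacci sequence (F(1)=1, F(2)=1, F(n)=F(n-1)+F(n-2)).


F(k) mod 249 for k=1..34:
1, 1, 2, 3, 5, 8, 13, 21, 34, 55, 89, 144, 233, 128, 112, 240, 103, 94, 197, 42, 239, 32, 22, 54, 76, 130, 206, 87, 44, 131, 175, 57, 232, 40
F(34) mod 249 = 40


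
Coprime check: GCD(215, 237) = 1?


Euclidean algorithm:
237 = 1 * 215 + 22
215 = 9 * 22 + 17
22 = 1 * 17 + 5
17 = 3 * 5 + 2
5 = 2 * 2 + 1
2 = 2 * 1 + 0
GCD(215, 237) = 1

Yes, coprime (GCD = 1)


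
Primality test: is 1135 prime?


1135 / 5 = 227 (exact division)
1135 is NOT prime.

No, 1135 is not prime


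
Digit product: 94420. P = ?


9 × 4 × 4 × 2 × 0 = 0


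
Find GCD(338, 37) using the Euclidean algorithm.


338 = 9 * 37 + 5
37 = 7 * 5 + 2
5 = 2 * 2 + 1
2 = 2 * 1 + 0
GCD = 1


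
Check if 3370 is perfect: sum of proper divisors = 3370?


Proper divisors of 3370: 1, 2, 5, 10, 337, 674, 1685
Sum = 1 + 2 + 5 + 10 + 337 + 674 + 1685 = 2714

No, 3370 is not perfect (2714 ≠ 3370)


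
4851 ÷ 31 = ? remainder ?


4851 = 31 * 156 + 15
Check: 4836 + 15 = 4851

q = 156, r = 15


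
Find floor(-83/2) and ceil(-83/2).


-83/2 = -41.5000
floor = -42
ceil = -41

floor = -42, ceil = -41


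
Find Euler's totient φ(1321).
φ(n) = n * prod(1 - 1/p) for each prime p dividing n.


1321 = 1321
Prime factors: 1321
φ(1321) = 1321 × (1-1/1321)
= 1321 × 1320/1321 = 1320

φ(1321) = 1320


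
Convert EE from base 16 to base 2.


EE (base 16) = 238 (decimal)
238 (decimal) = 11101110 (base 2)


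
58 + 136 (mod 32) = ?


58 + 136 = 194
194 mod 32 = 2


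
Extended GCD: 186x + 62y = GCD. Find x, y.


Tabular extended Euclidean (each row: r = 186*s + 62*t):
r=186, s=1, t=0
r=62, s=0, t=1
q=3: r=0, s=1, t=-3   [186*(1) + 62*(-3) = 0]
GCD = 62; from the row with r=62: x=0, y=1
Check: 186*(0) + 62*(1) = 0 + 62 = 62

GCD = 62, x = 0, y = 1


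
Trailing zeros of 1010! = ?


floor(1010/5) = 202
floor(1010/25) = 40
floor(1010/125) = 8
floor(1010/625) = 1
Total = 251

251 trailing zeros


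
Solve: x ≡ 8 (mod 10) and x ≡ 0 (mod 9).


M = 10*9 = 90
M1 = M/10 = 9, M2 = M/9 = 10
M1^(-1) mod 10 = 9, M2^(-1) mod 9 = 1
x = 8*9*9 + 0*10*1 = 648
648 mod 90 = 18
Check: 18 mod 10 = 8 ✓, 18 mod 9 = 0 ✓

x ≡ 18 (mod 90)


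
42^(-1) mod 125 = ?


Use the extended Euclidean algorithm on (125, 42); each row r = 125*s + 42*t:
r=125, s=1, t=0
r=42, s=0, t=1
q=2: r=41, s=1, t=-2   [125*(1) + 42*(-2) = 41]
q=1: r=1, s=-1, t=3   [125*(-1) + 42*(3) = 1]
q=41: r=0, s=42, t=-125   [125*(42) + 42*(-125) = 0]
GCD = 1 with t = 3, so 42*(3) ≡ 1 (mod 125)
Inverse = 3 mod 125 = 3
Check: 42 * 3 = 126 ≡ 1 (mod 125)

42^(-1) ≡ 3 (mod 125)


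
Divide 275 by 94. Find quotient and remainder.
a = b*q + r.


275 = 94 * 2 + 87
Check: 188 + 87 = 275

q = 2, r = 87


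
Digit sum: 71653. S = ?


7 + 1 + 6 + 5 + 3 = 22


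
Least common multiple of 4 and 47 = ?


GCD(4, 47) = 1
LCM = 4*47/1 = 188/1 = 188

LCM = 188


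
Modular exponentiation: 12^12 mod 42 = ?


12^1 mod 42 = 12
12^2 mod 42 = 18
12^3 mod 42 = 6
12^4 mod 42 = 30
12^5 mod 42 = 24
12^6 mod 42 = 36
12^7 mod 42 = 12
12^8 mod 42 = 18
12^9 mod 42 = 6
12^10 mod 42 = 30
12^11 mod 42 = 24
12^12 mod 42 = 36


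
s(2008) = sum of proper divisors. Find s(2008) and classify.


Proper divisors: 1, 2, 4, 8, 251, 502, 1004
Sum = 1 + 2 + 4 + 8 + 251 + 502 + 1004 = 1772
1772 < 2008 → deficient

s(2008) = 1772 (deficient)


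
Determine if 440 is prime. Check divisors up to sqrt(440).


440 / 2 = 220 (exact division)
440 is NOT prime.

No, 440 is not prime


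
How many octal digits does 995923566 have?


995923566 in base 8 = 7327113156
Number of digits = 10

10 digits (base 8)


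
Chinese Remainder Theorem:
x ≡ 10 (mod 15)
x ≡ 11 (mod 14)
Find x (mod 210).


M = 15*14 = 210
M1 = M/15 = 14, M2 = M/14 = 15
M1^(-1) mod 15 = 14, M2^(-1) mod 14 = 1
x = 10*14*14 + 11*15*1 = 2125
2125 mod 210 = 25
Check: 25 mod 15 = 10 ✓, 25 mod 14 = 11 ✓

x ≡ 25 (mod 210)


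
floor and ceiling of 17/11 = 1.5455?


17/11 = 1.5455
floor = 1
ceil = 2

floor = 1, ceil = 2


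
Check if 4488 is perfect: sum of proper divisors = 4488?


Proper divisors of 4488: 1, 2, 3, 4, 6, 8, 11, 12, 17, 22, 24, 33, 34, 44, 51, 66, 68, 88, 102, 132, 136, 187, 204, 264, 374, 408, 561, 748, 1122, 1496, 2244
Sum = 1 + 2 + 3 + 4 + 6 + 8 + 11 + 12 + 17 + 22 + 24 + 33 + 34 + 44 + 51 + 66 + 68 + 88 + 102 + 132 + 136 + 187 + 204 + 264 + 374 + 408 + 561 + 748 + 1122 + 1496 + 2244 = 8472

No, 4488 is not perfect (8472 ≠ 4488)


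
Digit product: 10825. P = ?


1 × 0 × 8 × 2 × 5 = 0


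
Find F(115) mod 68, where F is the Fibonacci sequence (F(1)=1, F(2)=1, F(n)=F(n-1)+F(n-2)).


F(k) mod 68 for k=1..115:
1, 1, 2, 3, 5, 8, 13, 21, 34, 55, 21, 8, 29, 37, 66, 35, 33, 0, 33, 33, 66, 31, 29, 60, 21, 13, 34, 47, 13, 60, 5, 65, 2, 67, 1, 0, 1, 1, 2, 3, 5, 8, 13, 21, 34, 55, 21, 8, 29, 37, 66, 35, 33, 0, 33, 33, 66, 31, 29, 60, 21, 13, 34, 47, 13, 60, 5, 65, 2, 67, 1, 0, 1, 1, 2, 3, 5, 8, 13, 21, 34, 55, 21, 8, 29, 37, 66, 35, 33, 0, 33, 33, 66, 31, 29, 60, 21, 13, 34, 47, 13, 60, 5, 65, 2, 67, 1, 0, 1, 1, 2, 3, 5, 8, 13
F(115) mod 68 = 13


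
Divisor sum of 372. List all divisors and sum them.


Divisors of 372: 1, 2, 3, 4, 6, 12, 31, 62, 93, 124, 186, 372
Sum = 1 + 2 + 3 + 4 + 6 + 12 + 31 + 62 + 93 + 124 + 186 + 372 = 896

σ(372) = 896


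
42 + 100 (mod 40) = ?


42 + 100 = 142
142 mod 40 = 22


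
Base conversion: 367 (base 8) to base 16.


367 (base 8) = 247 (decimal)
247 (decimal) = F7 (base 16)


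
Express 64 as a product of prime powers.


64 / 2 = 32
32 / 2 = 16
16 / 2 = 8
8 / 2 = 4
4 / 2 = 2
2 / 2 = 1
64 = 2^6


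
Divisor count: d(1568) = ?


1568 = 2^5 × 7^2
d(1568) = (5+1) × (2+1) = 18

18 divisors


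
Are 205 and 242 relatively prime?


Euclidean algorithm:
242 = 1 * 205 + 37
205 = 5 * 37 + 20
37 = 1 * 20 + 17
20 = 1 * 17 + 3
17 = 5 * 3 + 2
3 = 1 * 2 + 1
2 = 2 * 1 + 0
GCD(205, 242) = 1

Yes, coprime (GCD = 1)


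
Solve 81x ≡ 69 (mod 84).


GCD(81, 84) = 3 divides 69
Divide: 27x ≡ 23 (mod 28)
x ≡ 5 (mod 28)


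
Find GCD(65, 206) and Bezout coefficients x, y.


Tabular extended Euclidean (each row: r = 65*s + 206*t):
r=65, s=1, t=0
r=206, s=0, t=1
q=0: r=65, s=1, t=0   [65*(1) + 206*(0) = 65]
q=3: r=11, s=-3, t=1   [65*(-3) + 206*(1) = 11]
q=5: r=10, s=16, t=-5   [65*(16) + 206*(-5) = 10]
q=1: r=1, s=-19, t=6   [65*(-19) + 206*(6) = 1]
q=10: r=0, s=206, t=-65   [65*(206) + 206*(-65) = 0]
GCD = 1; from the row with r=1: x=-19, y=6
Check: 65*(-19) + 206*(6) = -1235 + 1236 = 1

GCD = 1, x = -19, y = 6


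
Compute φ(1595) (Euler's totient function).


1595 = 5 × 11 × 29
Prime factors: 5, 11, 29
φ(1595) = 1595 × (1-1/5) × (1-1/11) × (1-1/29)
= 1595 × 4/5 × 10/11 × 28/29 = 1120

φ(1595) = 1120


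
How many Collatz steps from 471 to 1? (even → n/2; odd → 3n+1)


471 → 1414 → 707 → 2122 → 1061 → 3184 → 1592 → 796 → 398 → 199 → 598 → 299 → 898 → 449 → 1348 → 674 → 337 → 1012 → 506 → 253 → 760 → 380 → 190 → 95 → 286 → 143 → 430 → 215 → 646 → 323 → 970 → 485 → 1456 → 728 → 364 → 182 → 91 → 274 → 137 → 412 → 206 → 103 → 310 → 155 → 466 → 233 → 700 → 350 → 175 → 526 → 263 → 790 → 395 → 1186 → 593 → 1780 → 890 → 445 → 1336 → 668 → 334 → 167 → 502 → 251 → 754 → 377 → 1132 → 566 → 283 → 850 → 425 → 1276 → 638 → 319 → 958 → 479 → 1438 → 719 → 2158 → 1079 → 3238 → 1619 → 4858 → 2429 → 7288 → 3644 → 1822 → 911 → 2734 → 1367 → 4102 → 2051 → 6154 → 3077 → 9232 → 4616 → 2308 → 1154 → 577 → 1732 → 866 → 433 → 1300 → 650 → 325 → 976 → 488 → 244 → 122 → 61 → 184 → 92 → 46 → 23 → 70 → 35 → 106 → 53 → 160 → 80 → 40 → 20 → 10 → 5 → 16 → 8 → 4 → 2 → 1
Total steps = 128

128 steps


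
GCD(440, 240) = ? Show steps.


440 = 1 * 240 + 200
240 = 1 * 200 + 40
200 = 5 * 40 + 0
GCD = 40


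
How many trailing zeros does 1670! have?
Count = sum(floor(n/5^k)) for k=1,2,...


floor(1670/5) = 334
floor(1670/25) = 66
floor(1670/125) = 13
floor(1670/625) = 2
Total = 415

415 trailing zeros


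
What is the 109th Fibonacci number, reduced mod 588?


F(k) mod 588 for k=1..109:
1, 1, 2, 3, 5, 8, 13, 21, 34, 55, 89, 144, 233, 377, 22, 399, 421, 232, 65, 297, 362, 71, 433, 504, 349, 265, 26, 291, 317, 20, 337, 357, 106, 463, 569, 444, 425, 281, 118, 399, 517, 328, 257, 585, 254, 251, 505, 168, 85, 253, 338, 3, 341, 344, 97, 441, 538, 391, 341, 144, 485, 41, 526, 567, 505, 484, 401, 297, 110, 407, 517, 336, 265, 13, 278, 291, 569, 272, 253, 525, 190, 127, 317, 444, 173, 29, 202, 231, 433, 76, 509, 585, 506, 503, 421, 336, 169, 505, 86, 3, 89, 92, 181, 273, 454, 139, 5, 144, 149
F(109) mod 588 = 149


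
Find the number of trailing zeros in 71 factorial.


floor(71/5) = 14
floor(71/25) = 2
Total = 16

16 trailing zeros


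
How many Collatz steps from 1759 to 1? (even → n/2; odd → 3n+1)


1759 → 5278 → 2639 → 7918 → 3959 → 11878 → 5939 → 17818 → 8909 → 26728 → 13364 → 6682 → 3341 → 10024 → 5012 → 2506 → 1253 → 3760 → 1880 → 940 → 470 → 235 → 706 → 353 → 1060 → 530 → 265 → 796 → 398 → 199 → 598 → 299 → 898 → 449 → 1348 → 674 → 337 → 1012 → 506 → 253 → 760 → 380 → 190 → 95 → 286 → 143 → 430 → 215 → 646 → 323 → 970 → 485 → 1456 → 728 → 364 → 182 → 91 → 274 → 137 → 412 → 206 → 103 → 310 → 155 → 466 → 233 → 700 → 350 → 175 → 526 → 263 → 790 → 395 → 1186 → 593 → 1780 → 890 → 445 → 1336 → 668 → 334 → 167 → 502 → 251 → 754 → 377 → 1132 → 566 → 283 → 850 → 425 → 1276 → 638 → 319 → 958 → 479 → 1438 → 719 → 2158 → 1079 → 3238 → 1619 → 4858 → 2429 → 7288 → 3644 → 1822 → 911 → 2734 → 1367 → 4102 → 2051 → 6154 → 3077 → 9232 → 4616 → 2308 → 1154 → 577 → 1732 → 866 → 433 → 1300 → 650 → 325 → 976 → 488 → 244 → 122 → 61 → 184 → 92 → 46 → 23 → 70 → 35 → 106 → 53 → 160 → 80 → 40 → 20 → 10 → 5 → 16 → 8 → 4 → 2 → 1
Total steps = 148

148 steps


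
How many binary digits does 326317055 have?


326317055 in base 2 = 10011011100110011001111111111
Number of digits = 29

29 digits (base 2)


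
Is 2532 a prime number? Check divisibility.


2532 / 2 = 1266 (exact division)
2532 is NOT prime.

No, 2532 is not prime


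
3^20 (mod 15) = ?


3^1 mod 15 = 3
3^2 mod 15 = 9
3^3 mod 15 = 12
3^4 mod 15 = 6
3^5 mod 15 = 3
3^6 mod 15 = 9
3^7 mod 15 = 12
3^8 mod 15 = 6
3^9 mod 15 = 3
3^10 mod 15 = 9
3^11 mod 15 = 12
3^12 mod 15 = 6
3^13 mod 15 = 3
3^14 mod 15 = 9
3^15 mod 15 = 12
3^16 mod 15 = 6
3^17 mod 15 = 3
3^18 mod 15 = 9
3^19 mod 15 = 12
3^20 mod 15 = 6


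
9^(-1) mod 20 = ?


Use the extended Euclidean algorithm on (20, 9); each row r = 20*s + 9*t:
r=20, s=1, t=0
r=9, s=0, t=1
q=2: r=2, s=1, t=-2   [20*(1) + 9*(-2) = 2]
q=4: r=1, s=-4, t=9   [20*(-4) + 9*(9) = 1]
q=2: r=0, s=9, t=-20   [20*(9) + 9*(-20) = 0]
GCD = 1 with t = 9, so 9*(9) ≡ 1 (mod 20)
Inverse = 9 mod 20 = 9
Check: 9 * 9 = 81 ≡ 1 (mod 20)

9^(-1) ≡ 9 (mod 20)


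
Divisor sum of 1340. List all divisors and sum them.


Divisors of 1340: 1, 2, 4, 5, 10, 20, 67, 134, 268, 335, 670, 1340
Sum = 1 + 2 + 4 + 5 + 10 + 20 + 67 + 134 + 268 + 335 + 670 + 1340 = 2856

σ(1340) = 2856


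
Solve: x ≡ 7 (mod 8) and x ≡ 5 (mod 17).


M = 8*17 = 136
M1 = M/8 = 17, M2 = M/17 = 8
M1^(-1) mod 8 = 1, M2^(-1) mod 17 = 15
x = 7*17*1 + 5*8*15 = 719
719 mod 136 = 39
Check: 39 mod 8 = 7 ✓, 39 mod 17 = 5 ✓

x ≡ 39 (mod 136)


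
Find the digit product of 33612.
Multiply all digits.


3 × 3 × 6 × 1 × 2 = 108


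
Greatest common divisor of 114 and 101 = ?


114 = 1 * 101 + 13
101 = 7 * 13 + 10
13 = 1 * 10 + 3
10 = 3 * 3 + 1
3 = 3 * 1 + 0
GCD = 1


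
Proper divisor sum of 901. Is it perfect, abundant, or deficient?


Proper divisors: 1, 17, 53
Sum = 1 + 17 + 53 = 71
71 < 901 → deficient

s(901) = 71 (deficient)


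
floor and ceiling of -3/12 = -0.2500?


-3/12 = -0.2500
floor = -1
ceil = 0

floor = -1, ceil = 0


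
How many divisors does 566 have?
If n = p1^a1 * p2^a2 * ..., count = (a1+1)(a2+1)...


566 = 2^1 × 283^1
d(566) = (1+1) × (1+1) = 4

4 divisors


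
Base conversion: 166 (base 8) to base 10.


166 (base 8) = 118 (decimal)
118 (decimal) = 118 (base 10)


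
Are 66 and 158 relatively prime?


Euclidean algorithm:
158 = 2 * 66 + 26
66 = 2 * 26 + 14
26 = 1 * 14 + 12
14 = 1 * 12 + 2
12 = 6 * 2 + 0
GCD(66, 158) = 2

No, not coprime (GCD = 2)


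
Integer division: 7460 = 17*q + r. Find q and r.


7460 = 17 * 438 + 14
Check: 7446 + 14 = 7460

q = 438, r = 14


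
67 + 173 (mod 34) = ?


67 + 173 = 240
240 mod 34 = 2


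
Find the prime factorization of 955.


955 / 5 = 191
191 / 191 = 1
955 = 5 × 191


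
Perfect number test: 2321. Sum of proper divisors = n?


Proper divisors of 2321: 1, 11, 211
Sum = 1 + 11 + 211 = 223

No, 2321 is not perfect (223 ≠ 2321)


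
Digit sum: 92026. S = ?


9 + 2 + 0 + 2 + 6 = 19


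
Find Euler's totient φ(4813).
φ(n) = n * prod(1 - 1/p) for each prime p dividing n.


4813 = 4813
Prime factors: 4813
φ(4813) = 4813 × (1-1/4813)
= 4813 × 4812/4813 = 4812

φ(4813) = 4812


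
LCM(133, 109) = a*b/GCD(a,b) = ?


GCD(133, 109) = 1
LCM = 133*109/1 = 14497/1 = 14497

LCM = 14497


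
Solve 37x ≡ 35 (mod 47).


GCD(37, 47) = 1, unique solution
a^(-1) mod 47 = 14
x = 14 * 35 mod 47 = 20

x ≡ 20 (mod 47)


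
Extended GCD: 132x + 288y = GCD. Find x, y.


Tabular extended Euclidean (each row: r = 132*s + 288*t):
r=132, s=1, t=0
r=288, s=0, t=1
q=0: r=132, s=1, t=0   [132*(1) + 288*(0) = 132]
q=2: r=24, s=-2, t=1   [132*(-2) + 288*(1) = 24]
q=5: r=12, s=11, t=-5   [132*(11) + 288*(-5) = 12]
q=2: r=0, s=-24, t=11   [132*(-24) + 288*(11) = 0]
GCD = 12; from the row with r=12: x=11, y=-5
Check: 132*(11) + 288*(-5) = 1452 - 1440 = 12

GCD = 12, x = 11, y = -5


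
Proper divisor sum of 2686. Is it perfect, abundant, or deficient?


Proper divisors: 1, 2, 17, 34, 79, 158, 1343
Sum = 1 + 2 + 17 + 34 + 79 + 158 + 1343 = 1634
1634 < 2686 → deficient

s(2686) = 1634 (deficient)
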